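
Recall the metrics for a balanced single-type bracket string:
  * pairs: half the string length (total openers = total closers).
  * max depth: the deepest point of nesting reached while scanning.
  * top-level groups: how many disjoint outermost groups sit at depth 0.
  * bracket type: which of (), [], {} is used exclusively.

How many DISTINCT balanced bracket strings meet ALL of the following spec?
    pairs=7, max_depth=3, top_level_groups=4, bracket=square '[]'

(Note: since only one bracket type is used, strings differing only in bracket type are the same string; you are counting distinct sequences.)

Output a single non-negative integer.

Answer: 24

Derivation:
Spec: pairs=7 depth=3 groups=4
Count(depth <= 3) = 44
Count(depth <= 2) = 20
Count(depth == 3) = 44 - 20 = 24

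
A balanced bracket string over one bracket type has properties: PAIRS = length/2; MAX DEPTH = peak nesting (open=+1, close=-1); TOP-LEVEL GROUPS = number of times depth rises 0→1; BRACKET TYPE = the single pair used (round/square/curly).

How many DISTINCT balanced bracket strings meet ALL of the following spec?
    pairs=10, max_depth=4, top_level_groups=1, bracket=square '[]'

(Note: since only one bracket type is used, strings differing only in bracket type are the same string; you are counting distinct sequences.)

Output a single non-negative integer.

Spec: pairs=10 depth=4 groups=1
Count(depth <= 4) = 1597
Count(depth <= 3) = 256
Count(depth == 4) = 1597 - 256 = 1341

Answer: 1341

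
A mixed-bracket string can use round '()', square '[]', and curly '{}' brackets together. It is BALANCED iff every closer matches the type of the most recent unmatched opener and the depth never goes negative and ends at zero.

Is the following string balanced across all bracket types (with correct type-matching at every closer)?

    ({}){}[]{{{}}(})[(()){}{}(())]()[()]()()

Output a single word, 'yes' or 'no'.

Answer: no

Derivation:
pos 0: push '('; stack = (
pos 1: push '{'; stack = ({
pos 2: '}' matches '{'; pop; stack = (
pos 3: ')' matches '('; pop; stack = (empty)
pos 4: push '{'; stack = {
pos 5: '}' matches '{'; pop; stack = (empty)
pos 6: push '['; stack = [
pos 7: ']' matches '['; pop; stack = (empty)
pos 8: push '{'; stack = {
pos 9: push '{'; stack = {{
pos 10: push '{'; stack = {{{
pos 11: '}' matches '{'; pop; stack = {{
pos 12: '}' matches '{'; pop; stack = {
pos 13: push '('; stack = {(
pos 14: saw closer '}' but top of stack is '(' (expected ')') → INVALID
Verdict: type mismatch at position 14: '}' closes '(' → no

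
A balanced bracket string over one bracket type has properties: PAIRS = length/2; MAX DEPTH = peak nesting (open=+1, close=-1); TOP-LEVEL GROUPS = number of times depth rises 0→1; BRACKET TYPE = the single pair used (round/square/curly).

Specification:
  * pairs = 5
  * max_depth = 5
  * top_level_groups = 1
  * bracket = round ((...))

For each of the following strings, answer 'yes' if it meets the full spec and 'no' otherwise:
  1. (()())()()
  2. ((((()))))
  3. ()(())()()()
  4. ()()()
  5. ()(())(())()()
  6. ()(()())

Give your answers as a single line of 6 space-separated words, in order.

String 1 '(()())()()': depth seq [1 2 1 2 1 0 1 0 1 0]
  -> pairs=5 depth=2 groups=3 -> no
String 2 '((((()))))': depth seq [1 2 3 4 5 4 3 2 1 0]
  -> pairs=5 depth=5 groups=1 -> yes
String 3 '()(())()()()': depth seq [1 0 1 2 1 0 1 0 1 0 1 0]
  -> pairs=6 depth=2 groups=5 -> no
String 4 '()()()': depth seq [1 0 1 0 1 0]
  -> pairs=3 depth=1 groups=3 -> no
String 5 '()(())(())()()': depth seq [1 0 1 2 1 0 1 2 1 0 1 0 1 0]
  -> pairs=7 depth=2 groups=5 -> no
String 6 '()(()())': depth seq [1 0 1 2 1 2 1 0]
  -> pairs=4 depth=2 groups=2 -> no

Answer: no yes no no no no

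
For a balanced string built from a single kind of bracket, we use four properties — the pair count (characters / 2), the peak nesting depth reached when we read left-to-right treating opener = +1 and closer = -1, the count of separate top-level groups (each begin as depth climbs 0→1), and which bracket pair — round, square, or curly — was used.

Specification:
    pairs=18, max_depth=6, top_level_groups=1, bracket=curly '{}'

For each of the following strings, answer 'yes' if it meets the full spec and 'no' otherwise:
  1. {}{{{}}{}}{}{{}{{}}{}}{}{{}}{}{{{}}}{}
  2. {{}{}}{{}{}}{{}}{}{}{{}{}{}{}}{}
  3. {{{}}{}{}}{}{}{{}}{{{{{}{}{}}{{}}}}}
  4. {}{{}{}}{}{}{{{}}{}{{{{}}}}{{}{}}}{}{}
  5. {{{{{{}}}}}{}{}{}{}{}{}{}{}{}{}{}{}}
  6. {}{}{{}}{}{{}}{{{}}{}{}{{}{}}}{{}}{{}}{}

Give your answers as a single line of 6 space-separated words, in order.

String 1 '{}{{{}}{}}{}{{}{{}}{}}{}{{}}{}{{{}}}{}': depth seq [1 0 1 2 3 2 1 2 1 0 1 0 1 2 1 2 3 2 1 2 1 0 1 0 1 2 1 0 1 0 1 2 3 2 1 0 1 0]
  -> pairs=19 depth=3 groups=9 -> no
String 2 '{{}{}}{{}{}}{{}}{}{}{{}{}{}{}}{}': depth seq [1 2 1 2 1 0 1 2 1 2 1 0 1 2 1 0 1 0 1 0 1 2 1 2 1 2 1 2 1 0 1 0]
  -> pairs=16 depth=2 groups=7 -> no
String 3 '{{{}}{}{}}{}{}{{}}{{{{{}{}{}}{{}}}}}': depth seq [1 2 3 2 1 2 1 2 1 0 1 0 1 0 1 2 1 0 1 2 3 4 5 4 5 4 5 4 3 4 5 4 3 2 1 0]
  -> pairs=18 depth=5 groups=5 -> no
String 4 '{}{{}{}}{}{}{{{}}{}{{{{}}}}{{}{}}}{}{}': depth seq [1 0 1 2 1 2 1 0 1 0 1 0 1 2 3 2 1 2 1 2 3 4 5 4 3 2 1 2 3 2 3 2 1 0 1 0 1 0]
  -> pairs=19 depth=5 groups=7 -> no
String 5 '{{{{{{}}}}}{}{}{}{}{}{}{}{}{}{}{}{}}': depth seq [1 2 3 4 5 6 5 4 3 2 1 2 1 2 1 2 1 2 1 2 1 2 1 2 1 2 1 2 1 2 1 2 1 2 1 0]
  -> pairs=18 depth=6 groups=1 -> yes
String 6 '{}{}{{}}{}{{}}{{{}}{}{}{{}{}}}{{}}{{}}{}': depth seq [1 0 1 0 1 2 1 0 1 0 1 2 1 0 1 2 3 2 1 2 1 2 1 2 3 2 3 2 1 0 1 2 1 0 1 2 1 0 1 0]
  -> pairs=20 depth=3 groups=9 -> no

Answer: no no no no yes no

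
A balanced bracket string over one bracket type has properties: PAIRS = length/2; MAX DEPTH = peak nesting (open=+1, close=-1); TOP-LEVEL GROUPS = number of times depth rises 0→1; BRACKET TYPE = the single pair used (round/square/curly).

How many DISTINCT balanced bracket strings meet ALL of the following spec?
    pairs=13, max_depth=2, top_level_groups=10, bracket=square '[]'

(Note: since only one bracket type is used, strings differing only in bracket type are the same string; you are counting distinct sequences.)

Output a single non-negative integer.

Spec: pairs=13 depth=2 groups=10
Count(depth <= 2) = 220
Count(depth <= 1) = 0
Count(depth == 2) = 220 - 0 = 220

Answer: 220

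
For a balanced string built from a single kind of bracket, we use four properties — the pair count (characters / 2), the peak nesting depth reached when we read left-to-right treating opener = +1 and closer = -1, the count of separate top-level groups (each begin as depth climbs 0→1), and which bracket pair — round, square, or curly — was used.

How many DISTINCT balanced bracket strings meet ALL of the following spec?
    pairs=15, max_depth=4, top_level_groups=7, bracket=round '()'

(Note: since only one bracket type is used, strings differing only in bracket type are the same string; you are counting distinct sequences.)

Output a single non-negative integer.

Answer: 58079

Derivation:
Spec: pairs=15 depth=4 groups=7
Count(depth <= 4) = 117985
Count(depth <= 3) = 59906
Count(depth == 4) = 117985 - 59906 = 58079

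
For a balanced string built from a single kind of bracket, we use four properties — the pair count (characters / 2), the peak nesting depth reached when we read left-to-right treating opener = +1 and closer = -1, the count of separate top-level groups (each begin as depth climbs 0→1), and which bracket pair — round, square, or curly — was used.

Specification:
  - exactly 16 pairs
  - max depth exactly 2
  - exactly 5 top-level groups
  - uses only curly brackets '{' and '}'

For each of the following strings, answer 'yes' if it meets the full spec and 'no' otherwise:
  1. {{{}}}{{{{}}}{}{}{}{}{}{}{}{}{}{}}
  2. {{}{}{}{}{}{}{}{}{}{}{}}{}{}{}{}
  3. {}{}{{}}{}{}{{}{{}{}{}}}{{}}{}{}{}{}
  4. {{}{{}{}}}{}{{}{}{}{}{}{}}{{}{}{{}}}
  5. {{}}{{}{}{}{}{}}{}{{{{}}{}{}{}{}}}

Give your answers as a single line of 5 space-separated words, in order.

String 1 '{{{}}}{{{{}}}{}{}{}{}{}{}{}{}{}{}}': depth seq [1 2 3 2 1 0 1 2 3 4 3 2 1 2 1 2 1 2 1 2 1 2 1 2 1 2 1 2 1 2 1 2 1 0]
  -> pairs=17 depth=4 groups=2 -> no
String 2 '{{}{}{}{}{}{}{}{}{}{}{}}{}{}{}{}': depth seq [1 2 1 2 1 2 1 2 1 2 1 2 1 2 1 2 1 2 1 2 1 2 1 0 1 0 1 0 1 0 1 0]
  -> pairs=16 depth=2 groups=5 -> yes
String 3 '{}{}{{}}{}{}{{}{{}{}{}}}{{}}{}{}{}{}': depth seq [1 0 1 0 1 2 1 0 1 0 1 0 1 2 1 2 3 2 3 2 3 2 1 0 1 2 1 0 1 0 1 0 1 0 1 0]
  -> pairs=18 depth=3 groups=11 -> no
String 4 '{{}{{}{}}}{}{{}{}{}{}{}{}}{{}{}{{}}}': depth seq [1 2 1 2 3 2 3 2 1 0 1 0 1 2 1 2 1 2 1 2 1 2 1 2 1 0 1 2 1 2 1 2 3 2 1 0]
  -> pairs=18 depth=3 groups=4 -> no
String 5 '{{}}{{}{}{}{}{}}{}{{{{}}{}{}{}{}}}': depth seq [1 2 1 0 1 2 1 2 1 2 1 2 1 2 1 0 1 0 1 2 3 4 3 2 3 2 3 2 3 2 3 2 1 0]
  -> pairs=17 depth=4 groups=4 -> no

Answer: no yes no no no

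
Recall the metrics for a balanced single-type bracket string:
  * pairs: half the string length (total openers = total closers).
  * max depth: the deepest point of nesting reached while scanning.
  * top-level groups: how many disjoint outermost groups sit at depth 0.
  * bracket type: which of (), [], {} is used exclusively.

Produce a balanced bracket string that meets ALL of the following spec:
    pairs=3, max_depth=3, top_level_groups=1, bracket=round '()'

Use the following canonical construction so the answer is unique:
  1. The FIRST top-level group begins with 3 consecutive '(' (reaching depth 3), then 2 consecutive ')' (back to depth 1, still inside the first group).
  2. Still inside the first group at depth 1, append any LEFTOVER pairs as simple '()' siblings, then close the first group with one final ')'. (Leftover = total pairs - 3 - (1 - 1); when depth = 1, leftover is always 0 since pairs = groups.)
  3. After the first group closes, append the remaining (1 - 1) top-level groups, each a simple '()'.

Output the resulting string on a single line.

Spec: pairs=3 depth=3 groups=1
Leftover pairs = 3 - 3 - (1-1) = 0
First group: deep chain of depth 3 + 0 sibling pairs
Remaining 0 groups: simple '()' each

Answer: ((()))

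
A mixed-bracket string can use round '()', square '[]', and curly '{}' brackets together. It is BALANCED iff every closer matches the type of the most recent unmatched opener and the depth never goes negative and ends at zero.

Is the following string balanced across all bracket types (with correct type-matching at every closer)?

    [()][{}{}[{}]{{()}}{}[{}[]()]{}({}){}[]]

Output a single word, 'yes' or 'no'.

Answer: yes

Derivation:
pos 0: push '['; stack = [
pos 1: push '('; stack = [(
pos 2: ')' matches '('; pop; stack = [
pos 3: ']' matches '['; pop; stack = (empty)
pos 4: push '['; stack = [
pos 5: push '{'; stack = [{
pos 6: '}' matches '{'; pop; stack = [
pos 7: push '{'; stack = [{
pos 8: '}' matches '{'; pop; stack = [
pos 9: push '['; stack = [[
pos 10: push '{'; stack = [[{
pos 11: '}' matches '{'; pop; stack = [[
pos 12: ']' matches '['; pop; stack = [
pos 13: push '{'; stack = [{
pos 14: push '{'; stack = [{{
pos 15: push '('; stack = [{{(
pos 16: ')' matches '('; pop; stack = [{{
pos 17: '}' matches '{'; pop; stack = [{
pos 18: '}' matches '{'; pop; stack = [
pos 19: push '{'; stack = [{
pos 20: '}' matches '{'; pop; stack = [
pos 21: push '['; stack = [[
pos 22: push '{'; stack = [[{
pos 23: '}' matches '{'; pop; stack = [[
pos 24: push '['; stack = [[[
pos 25: ']' matches '['; pop; stack = [[
pos 26: push '('; stack = [[(
pos 27: ')' matches '('; pop; stack = [[
pos 28: ']' matches '['; pop; stack = [
pos 29: push '{'; stack = [{
pos 30: '}' matches '{'; pop; stack = [
pos 31: push '('; stack = [(
pos 32: push '{'; stack = [({
pos 33: '}' matches '{'; pop; stack = [(
pos 34: ')' matches '('; pop; stack = [
pos 35: push '{'; stack = [{
pos 36: '}' matches '{'; pop; stack = [
pos 37: push '['; stack = [[
pos 38: ']' matches '['; pop; stack = [
pos 39: ']' matches '['; pop; stack = (empty)
end: stack empty → VALID
Verdict: properly nested → yes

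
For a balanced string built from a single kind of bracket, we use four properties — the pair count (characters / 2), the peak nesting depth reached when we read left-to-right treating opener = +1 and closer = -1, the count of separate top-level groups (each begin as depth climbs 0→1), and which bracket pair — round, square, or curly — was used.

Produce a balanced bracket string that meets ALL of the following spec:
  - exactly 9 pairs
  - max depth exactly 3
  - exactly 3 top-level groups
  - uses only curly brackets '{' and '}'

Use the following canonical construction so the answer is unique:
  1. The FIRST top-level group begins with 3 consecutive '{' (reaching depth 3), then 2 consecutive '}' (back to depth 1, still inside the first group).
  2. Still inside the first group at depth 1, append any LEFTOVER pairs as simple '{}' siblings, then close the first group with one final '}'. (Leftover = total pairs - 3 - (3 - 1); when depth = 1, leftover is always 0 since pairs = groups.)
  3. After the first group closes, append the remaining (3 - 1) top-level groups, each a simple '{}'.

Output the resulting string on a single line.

Spec: pairs=9 depth=3 groups=3
Leftover pairs = 9 - 3 - (3-1) = 4
First group: deep chain of depth 3 + 4 sibling pairs
Remaining 2 groups: simple '{}' each

Answer: {{{}}{}{}{}{}}{}{}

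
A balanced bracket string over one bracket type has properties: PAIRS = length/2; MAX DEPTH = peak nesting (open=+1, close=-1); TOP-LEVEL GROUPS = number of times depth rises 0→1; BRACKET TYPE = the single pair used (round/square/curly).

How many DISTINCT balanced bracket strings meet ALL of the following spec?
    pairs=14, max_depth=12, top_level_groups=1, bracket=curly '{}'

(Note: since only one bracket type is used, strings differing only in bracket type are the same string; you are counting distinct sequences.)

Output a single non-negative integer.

Spec: pairs=14 depth=12 groups=1
Count(depth <= 12) = 742876
Count(depth <= 11) = 742626
Count(depth == 12) = 742876 - 742626 = 250

Answer: 250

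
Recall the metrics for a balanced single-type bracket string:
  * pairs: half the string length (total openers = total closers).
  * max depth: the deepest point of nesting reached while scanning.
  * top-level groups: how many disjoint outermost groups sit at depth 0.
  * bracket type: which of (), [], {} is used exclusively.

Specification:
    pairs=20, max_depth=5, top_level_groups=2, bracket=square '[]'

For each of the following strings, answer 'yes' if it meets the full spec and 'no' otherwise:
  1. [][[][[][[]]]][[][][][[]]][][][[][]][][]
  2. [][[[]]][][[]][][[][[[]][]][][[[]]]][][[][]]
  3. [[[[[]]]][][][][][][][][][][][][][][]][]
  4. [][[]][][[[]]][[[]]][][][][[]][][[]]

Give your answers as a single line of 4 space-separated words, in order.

Answer: no no yes no

Derivation:
String 1 '[][[][[][[]]]][[][][][[]]][][][[][]][][]': depth seq [1 0 1 2 1 2 3 2 3 4 3 2 1 0 1 2 1 2 1 2 1 2 3 2 1 0 1 0 1 0 1 2 1 2 1 0 1 0 1 0]
  -> pairs=20 depth=4 groups=8 -> no
String 2 '[][[[]]][][[]][][[][[[]][]][][[[]]]][][[][]]': depth seq [1 0 1 2 3 2 1 0 1 0 1 2 1 0 1 0 1 2 1 2 3 4 3 2 3 2 1 2 1 2 3 4 3 2 1 0 1 0 1 2 1 2 1 0]
  -> pairs=22 depth=4 groups=8 -> no
String 3 '[[[[[]]]][][][][][][][][][][][][][][]][]': depth seq [1 2 3 4 5 4 3 2 1 2 1 2 1 2 1 2 1 2 1 2 1 2 1 2 1 2 1 2 1 2 1 2 1 2 1 2 1 0 1 0]
  -> pairs=20 depth=5 groups=2 -> yes
String 4 '[][[]][][[[]]][[[]]][][][][[]][][[]]': depth seq [1 0 1 2 1 0 1 0 1 2 3 2 1 0 1 2 3 2 1 0 1 0 1 0 1 0 1 2 1 0 1 0 1 2 1 0]
  -> pairs=18 depth=3 groups=11 -> no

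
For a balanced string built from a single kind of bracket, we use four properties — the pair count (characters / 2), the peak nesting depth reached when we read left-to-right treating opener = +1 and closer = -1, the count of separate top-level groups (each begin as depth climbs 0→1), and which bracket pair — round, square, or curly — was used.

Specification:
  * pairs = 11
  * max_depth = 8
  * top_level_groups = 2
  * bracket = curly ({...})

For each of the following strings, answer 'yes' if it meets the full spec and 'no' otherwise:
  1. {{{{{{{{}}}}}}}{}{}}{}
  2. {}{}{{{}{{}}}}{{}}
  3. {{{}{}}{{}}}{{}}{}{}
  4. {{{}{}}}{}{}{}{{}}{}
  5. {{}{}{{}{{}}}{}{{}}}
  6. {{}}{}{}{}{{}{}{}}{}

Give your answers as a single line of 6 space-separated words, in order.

Answer: yes no no no no no

Derivation:
String 1 '{{{{{{{{}}}}}}}{}{}}{}': depth seq [1 2 3 4 5 6 7 8 7 6 5 4 3 2 1 2 1 2 1 0 1 0]
  -> pairs=11 depth=8 groups=2 -> yes
String 2 '{}{}{{{}{{}}}}{{}}': depth seq [1 0 1 0 1 2 3 2 3 4 3 2 1 0 1 2 1 0]
  -> pairs=9 depth=4 groups=4 -> no
String 3 '{{{}{}}{{}}}{{}}{}{}': depth seq [1 2 3 2 3 2 1 2 3 2 1 0 1 2 1 0 1 0 1 0]
  -> pairs=10 depth=3 groups=4 -> no
String 4 '{{{}{}}}{}{}{}{{}}{}': depth seq [1 2 3 2 3 2 1 0 1 0 1 0 1 0 1 2 1 0 1 0]
  -> pairs=10 depth=3 groups=6 -> no
String 5 '{{}{}{{}{{}}}{}{{}}}': depth seq [1 2 1 2 1 2 3 2 3 4 3 2 1 2 1 2 3 2 1 0]
  -> pairs=10 depth=4 groups=1 -> no
String 6 '{{}}{}{}{}{{}{}{}}{}': depth seq [1 2 1 0 1 0 1 0 1 0 1 2 1 2 1 2 1 0 1 0]
  -> pairs=10 depth=2 groups=6 -> no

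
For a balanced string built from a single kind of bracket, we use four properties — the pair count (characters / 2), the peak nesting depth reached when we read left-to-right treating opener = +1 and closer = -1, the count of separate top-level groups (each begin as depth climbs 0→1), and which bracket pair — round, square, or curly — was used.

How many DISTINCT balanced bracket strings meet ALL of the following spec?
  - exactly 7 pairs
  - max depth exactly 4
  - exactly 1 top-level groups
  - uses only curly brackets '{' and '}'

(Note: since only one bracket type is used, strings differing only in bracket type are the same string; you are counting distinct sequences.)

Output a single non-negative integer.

Answer: 57

Derivation:
Spec: pairs=7 depth=4 groups=1
Count(depth <= 4) = 89
Count(depth <= 3) = 32
Count(depth == 4) = 89 - 32 = 57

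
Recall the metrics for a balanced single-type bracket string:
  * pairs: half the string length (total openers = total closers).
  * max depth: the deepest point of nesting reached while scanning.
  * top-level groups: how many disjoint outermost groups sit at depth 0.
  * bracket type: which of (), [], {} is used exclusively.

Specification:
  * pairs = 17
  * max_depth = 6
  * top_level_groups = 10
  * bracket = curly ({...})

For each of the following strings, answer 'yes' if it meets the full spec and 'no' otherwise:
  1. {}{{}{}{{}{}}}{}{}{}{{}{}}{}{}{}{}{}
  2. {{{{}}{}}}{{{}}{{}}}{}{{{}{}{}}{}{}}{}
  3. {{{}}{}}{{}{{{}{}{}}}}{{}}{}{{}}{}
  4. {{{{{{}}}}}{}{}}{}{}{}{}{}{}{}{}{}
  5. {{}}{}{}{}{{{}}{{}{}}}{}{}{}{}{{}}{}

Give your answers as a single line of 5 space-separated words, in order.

String 1 '{}{{}{}{{}{}}}{}{}{}{{}{}}{}{}{}{}{}': depth seq [1 0 1 2 1 2 1 2 3 2 3 2 1 0 1 0 1 0 1 0 1 2 1 2 1 0 1 0 1 0 1 0 1 0 1 0]
  -> pairs=18 depth=3 groups=11 -> no
String 2 '{{{{}}{}}}{{{}}{{}}}{}{{{}{}{}}{}{}}{}': depth seq [1 2 3 4 3 2 3 2 1 0 1 2 3 2 1 2 3 2 1 0 1 0 1 2 3 2 3 2 3 2 1 2 1 2 1 0 1 0]
  -> pairs=19 depth=4 groups=5 -> no
String 3 '{{{}}{}}{{}{{{}{}{}}}}{{}}{}{{}}{}': depth seq [1 2 3 2 1 2 1 0 1 2 1 2 3 4 3 4 3 4 3 2 1 0 1 2 1 0 1 0 1 2 1 0 1 0]
  -> pairs=17 depth=4 groups=6 -> no
String 4 '{{{{{{}}}}}{}{}}{}{}{}{}{}{}{}{}{}': depth seq [1 2 3 4 5 6 5 4 3 2 1 2 1 2 1 0 1 0 1 0 1 0 1 0 1 0 1 0 1 0 1 0 1 0]
  -> pairs=17 depth=6 groups=10 -> yes
String 5 '{{}}{}{}{}{{{}}{{}{}}}{}{}{}{}{{}}{}': depth seq [1 2 1 0 1 0 1 0 1 0 1 2 3 2 1 2 3 2 3 2 1 0 1 0 1 0 1 0 1 0 1 2 1 0 1 0]
  -> pairs=18 depth=3 groups=11 -> no

Answer: no no no yes no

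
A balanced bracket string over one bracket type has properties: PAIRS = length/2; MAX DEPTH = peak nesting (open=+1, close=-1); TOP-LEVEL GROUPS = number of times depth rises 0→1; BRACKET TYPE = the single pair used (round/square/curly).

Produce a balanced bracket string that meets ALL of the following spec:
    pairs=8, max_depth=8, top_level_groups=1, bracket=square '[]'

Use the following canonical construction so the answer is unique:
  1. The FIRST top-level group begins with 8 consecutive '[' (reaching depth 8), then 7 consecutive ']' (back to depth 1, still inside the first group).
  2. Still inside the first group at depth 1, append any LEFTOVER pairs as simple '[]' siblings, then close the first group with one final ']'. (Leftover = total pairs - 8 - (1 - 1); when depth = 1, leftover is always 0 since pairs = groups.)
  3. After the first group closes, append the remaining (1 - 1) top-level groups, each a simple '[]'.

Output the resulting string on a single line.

Spec: pairs=8 depth=8 groups=1
Leftover pairs = 8 - 8 - (1-1) = 0
First group: deep chain of depth 8 + 0 sibling pairs
Remaining 0 groups: simple '[]' each

Answer: [[[[[[[[]]]]]]]]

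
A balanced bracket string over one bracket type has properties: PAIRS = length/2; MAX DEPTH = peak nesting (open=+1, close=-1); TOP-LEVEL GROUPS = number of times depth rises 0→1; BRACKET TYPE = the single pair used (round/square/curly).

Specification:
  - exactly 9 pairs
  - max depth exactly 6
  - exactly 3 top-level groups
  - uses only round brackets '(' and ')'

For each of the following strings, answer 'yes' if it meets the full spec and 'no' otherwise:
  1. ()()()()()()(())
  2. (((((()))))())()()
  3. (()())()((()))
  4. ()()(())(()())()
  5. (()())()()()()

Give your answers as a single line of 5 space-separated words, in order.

String 1 '()()()()()()(())': depth seq [1 0 1 0 1 0 1 0 1 0 1 0 1 2 1 0]
  -> pairs=8 depth=2 groups=7 -> no
String 2 '(((((()))))())()()': depth seq [1 2 3 4 5 6 5 4 3 2 1 2 1 0 1 0 1 0]
  -> pairs=9 depth=6 groups=3 -> yes
String 3 '(()())()((()))': depth seq [1 2 1 2 1 0 1 0 1 2 3 2 1 0]
  -> pairs=7 depth=3 groups=3 -> no
String 4 '()()(())(()())()': depth seq [1 0 1 0 1 2 1 0 1 2 1 2 1 0 1 0]
  -> pairs=8 depth=2 groups=5 -> no
String 5 '(()())()()()()': depth seq [1 2 1 2 1 0 1 0 1 0 1 0 1 0]
  -> pairs=7 depth=2 groups=5 -> no

Answer: no yes no no no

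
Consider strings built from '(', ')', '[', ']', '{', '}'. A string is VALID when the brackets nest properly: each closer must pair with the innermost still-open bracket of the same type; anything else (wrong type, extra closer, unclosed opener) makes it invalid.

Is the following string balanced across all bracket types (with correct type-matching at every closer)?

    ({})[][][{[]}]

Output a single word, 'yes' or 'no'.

pos 0: push '('; stack = (
pos 1: push '{'; stack = ({
pos 2: '}' matches '{'; pop; stack = (
pos 3: ')' matches '('; pop; stack = (empty)
pos 4: push '['; stack = [
pos 5: ']' matches '['; pop; stack = (empty)
pos 6: push '['; stack = [
pos 7: ']' matches '['; pop; stack = (empty)
pos 8: push '['; stack = [
pos 9: push '{'; stack = [{
pos 10: push '['; stack = [{[
pos 11: ']' matches '['; pop; stack = [{
pos 12: '}' matches '{'; pop; stack = [
pos 13: ']' matches '['; pop; stack = (empty)
end: stack empty → VALID
Verdict: properly nested → yes

Answer: yes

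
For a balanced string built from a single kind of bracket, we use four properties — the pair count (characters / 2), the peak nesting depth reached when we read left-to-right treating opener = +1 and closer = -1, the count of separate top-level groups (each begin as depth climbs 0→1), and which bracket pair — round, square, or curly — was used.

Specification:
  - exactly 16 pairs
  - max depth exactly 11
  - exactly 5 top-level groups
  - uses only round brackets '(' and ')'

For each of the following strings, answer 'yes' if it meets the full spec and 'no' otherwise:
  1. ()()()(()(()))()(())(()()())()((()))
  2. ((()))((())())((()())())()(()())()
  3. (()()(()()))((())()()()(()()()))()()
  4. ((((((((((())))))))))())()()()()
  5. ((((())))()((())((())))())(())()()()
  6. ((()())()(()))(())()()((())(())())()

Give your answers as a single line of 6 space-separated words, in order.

String 1 '()()()(()(()))()(())(()()())()((()))': depth seq [1 0 1 0 1 0 1 2 1 2 3 2 1 0 1 0 1 2 1 0 1 2 1 2 1 2 1 0 1 0 1 2 3 2 1 0]
  -> pairs=18 depth=3 groups=9 -> no
String 2 '((()))((())())((()())())()(()())()': depth seq [1 2 3 2 1 0 1 2 3 2 1 2 1 0 1 2 3 2 3 2 1 2 1 0 1 0 1 2 1 2 1 0 1 0]
  -> pairs=17 depth=3 groups=6 -> no
String 3 '(()()(()()))((())()()()(()()()))()()': depth seq [1 2 1 2 1 2 3 2 3 2 1 0 1 2 3 2 1 2 1 2 1 2 1 2 3 2 3 2 3 2 1 0 1 0 1 0]
  -> pairs=18 depth=3 groups=4 -> no
String 4 '((((((((((())))))))))())()()()()': depth seq [1 2 3 4 5 6 7 8 9 10 11 10 9 8 7 6 5 4 3 2 1 2 1 0 1 0 1 0 1 0 1 0]
  -> pairs=16 depth=11 groups=5 -> yes
String 5 '((((())))()((())((())))())(())()()()': depth seq [1 2 3 4 5 4 3 2 1 2 1 2 3 4 3 2 3 4 5 4 3 2 1 2 1 0 1 2 1 0 1 0 1 0 1 0]
  -> pairs=18 depth=5 groups=5 -> no
String 6 '((()())()(()))(())()()((())(())())()': depth seq [1 2 3 2 3 2 1 2 1 2 3 2 1 0 1 2 1 0 1 0 1 0 1 2 3 2 1 2 3 2 1 2 1 0 1 0]
  -> pairs=18 depth=3 groups=6 -> no

Answer: no no no yes no no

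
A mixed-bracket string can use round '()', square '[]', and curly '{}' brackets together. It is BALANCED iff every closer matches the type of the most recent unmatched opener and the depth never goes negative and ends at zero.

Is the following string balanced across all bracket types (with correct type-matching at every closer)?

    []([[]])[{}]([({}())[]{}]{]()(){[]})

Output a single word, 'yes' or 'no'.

Answer: no

Derivation:
pos 0: push '['; stack = [
pos 1: ']' matches '['; pop; stack = (empty)
pos 2: push '('; stack = (
pos 3: push '['; stack = ([
pos 4: push '['; stack = ([[
pos 5: ']' matches '['; pop; stack = ([
pos 6: ']' matches '['; pop; stack = (
pos 7: ')' matches '('; pop; stack = (empty)
pos 8: push '['; stack = [
pos 9: push '{'; stack = [{
pos 10: '}' matches '{'; pop; stack = [
pos 11: ']' matches '['; pop; stack = (empty)
pos 12: push '('; stack = (
pos 13: push '['; stack = ([
pos 14: push '('; stack = ([(
pos 15: push '{'; stack = ([({
pos 16: '}' matches '{'; pop; stack = ([(
pos 17: push '('; stack = ([((
pos 18: ')' matches '('; pop; stack = ([(
pos 19: ')' matches '('; pop; stack = ([
pos 20: push '['; stack = ([[
pos 21: ']' matches '['; pop; stack = ([
pos 22: push '{'; stack = ([{
pos 23: '}' matches '{'; pop; stack = ([
pos 24: ']' matches '['; pop; stack = (
pos 25: push '{'; stack = ({
pos 26: saw closer ']' but top of stack is '{' (expected '}') → INVALID
Verdict: type mismatch at position 26: ']' closes '{' → no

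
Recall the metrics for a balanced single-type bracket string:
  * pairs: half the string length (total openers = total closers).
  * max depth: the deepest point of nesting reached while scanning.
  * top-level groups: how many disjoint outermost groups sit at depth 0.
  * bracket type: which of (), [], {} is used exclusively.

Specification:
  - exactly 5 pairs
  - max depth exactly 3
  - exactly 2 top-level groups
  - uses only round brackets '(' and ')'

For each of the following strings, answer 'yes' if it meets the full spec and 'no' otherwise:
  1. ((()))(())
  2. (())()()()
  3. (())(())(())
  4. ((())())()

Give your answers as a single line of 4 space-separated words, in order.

String 1 '((()))(())': depth seq [1 2 3 2 1 0 1 2 1 0]
  -> pairs=5 depth=3 groups=2 -> yes
String 2 '(())()()()': depth seq [1 2 1 0 1 0 1 0 1 0]
  -> pairs=5 depth=2 groups=4 -> no
String 3 '(())(())(())': depth seq [1 2 1 0 1 2 1 0 1 2 1 0]
  -> pairs=6 depth=2 groups=3 -> no
String 4 '((())())()': depth seq [1 2 3 2 1 2 1 0 1 0]
  -> pairs=5 depth=3 groups=2 -> yes

Answer: yes no no yes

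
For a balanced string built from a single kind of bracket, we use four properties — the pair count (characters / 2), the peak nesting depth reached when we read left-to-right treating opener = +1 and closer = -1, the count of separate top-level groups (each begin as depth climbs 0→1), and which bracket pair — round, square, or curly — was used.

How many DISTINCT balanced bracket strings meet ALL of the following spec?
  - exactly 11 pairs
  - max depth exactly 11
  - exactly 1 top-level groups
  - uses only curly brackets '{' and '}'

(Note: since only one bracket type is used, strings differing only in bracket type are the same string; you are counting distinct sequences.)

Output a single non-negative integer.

Answer: 1

Derivation:
Spec: pairs=11 depth=11 groups=1
Count(depth <= 11) = 16796
Count(depth <= 10) = 16795
Count(depth == 11) = 16796 - 16795 = 1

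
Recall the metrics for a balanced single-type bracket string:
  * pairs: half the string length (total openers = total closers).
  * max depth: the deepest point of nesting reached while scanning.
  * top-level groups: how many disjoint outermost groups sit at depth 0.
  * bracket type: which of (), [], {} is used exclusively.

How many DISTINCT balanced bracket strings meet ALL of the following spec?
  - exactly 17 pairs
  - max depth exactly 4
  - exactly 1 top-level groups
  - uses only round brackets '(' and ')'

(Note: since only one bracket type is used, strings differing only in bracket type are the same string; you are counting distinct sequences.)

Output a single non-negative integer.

Spec: pairs=17 depth=4 groups=1
Count(depth <= 4) = 1346269
Count(depth <= 3) = 32768
Count(depth == 4) = 1346269 - 32768 = 1313501

Answer: 1313501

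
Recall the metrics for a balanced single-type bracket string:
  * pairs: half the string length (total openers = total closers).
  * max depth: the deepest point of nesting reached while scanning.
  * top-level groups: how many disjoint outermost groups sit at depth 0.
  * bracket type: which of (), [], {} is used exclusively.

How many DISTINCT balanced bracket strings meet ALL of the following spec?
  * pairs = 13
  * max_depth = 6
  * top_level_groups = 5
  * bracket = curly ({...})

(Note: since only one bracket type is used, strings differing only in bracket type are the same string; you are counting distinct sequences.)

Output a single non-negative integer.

Answer: 3145

Derivation:
Spec: pairs=13 depth=6 groups=5
Count(depth <= 6) = 47695
Count(depth <= 5) = 44550
Count(depth == 6) = 47695 - 44550 = 3145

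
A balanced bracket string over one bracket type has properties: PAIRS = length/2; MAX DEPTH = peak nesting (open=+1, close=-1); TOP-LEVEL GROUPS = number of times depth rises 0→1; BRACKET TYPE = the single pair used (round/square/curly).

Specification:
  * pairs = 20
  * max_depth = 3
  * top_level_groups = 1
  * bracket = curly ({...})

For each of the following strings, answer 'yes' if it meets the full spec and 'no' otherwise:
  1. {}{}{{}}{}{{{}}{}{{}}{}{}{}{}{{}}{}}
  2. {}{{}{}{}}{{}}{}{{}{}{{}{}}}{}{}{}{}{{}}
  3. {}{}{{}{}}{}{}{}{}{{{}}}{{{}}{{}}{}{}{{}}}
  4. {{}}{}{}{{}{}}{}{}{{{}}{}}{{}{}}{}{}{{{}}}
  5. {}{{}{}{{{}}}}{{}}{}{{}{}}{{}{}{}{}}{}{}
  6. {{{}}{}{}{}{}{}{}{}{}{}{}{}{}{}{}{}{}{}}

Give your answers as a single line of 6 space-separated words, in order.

Answer: no no no no no yes

Derivation:
String 1 '{}{}{{}}{}{{{}}{}{{}}{}{}{}{}{{}}{}}': depth seq [1 0 1 0 1 2 1 0 1 0 1 2 3 2 1 2 1 2 3 2 1 2 1 2 1 2 1 2 1 2 3 2 1 2 1 0]
  -> pairs=18 depth=3 groups=5 -> no
String 2 '{}{{}{}{}}{{}}{}{{}{}{{}{}}}{}{}{}{}{{}}': depth seq [1 0 1 2 1 2 1 2 1 0 1 2 1 0 1 0 1 2 1 2 1 2 3 2 3 2 1 0 1 0 1 0 1 0 1 0 1 2 1 0]
  -> pairs=20 depth=3 groups=10 -> no
String 3 '{}{}{{}{}}{}{}{}{}{{{}}}{{{}}{{}}{}{}{{}}}': depth seq [1 0 1 0 1 2 1 2 1 0 1 0 1 0 1 0 1 0 1 2 3 2 1 0 1 2 3 2 1 2 3 2 1 2 1 2 1 2 3 2 1 0]
  -> pairs=21 depth=3 groups=9 -> no
String 4 '{{}}{}{}{{}{}}{}{}{{{}}{}}{{}{}}{}{}{{{}}}': depth seq [1 2 1 0 1 0 1 0 1 2 1 2 1 0 1 0 1 0 1 2 3 2 1 2 1 0 1 2 1 2 1 0 1 0 1 0 1 2 3 2 1 0]
  -> pairs=21 depth=3 groups=11 -> no
String 5 '{}{{}{}{{{}}}}{{}}{}{{}{}}{{}{}{}{}}{}{}': depth seq [1 0 1 2 1 2 1 2 3 4 3 2 1 0 1 2 1 0 1 0 1 2 1 2 1 0 1 2 1 2 1 2 1 2 1 0 1 0 1 0]
  -> pairs=20 depth=4 groups=8 -> no
String 6 '{{{}}{}{}{}{}{}{}{}{}{}{}{}{}{}{}{}{}{}}': depth seq [1 2 3 2 1 2 1 2 1 2 1 2 1 2 1 2 1 2 1 2 1 2 1 2 1 2 1 2 1 2 1 2 1 2 1 2 1 2 1 0]
  -> pairs=20 depth=3 groups=1 -> yes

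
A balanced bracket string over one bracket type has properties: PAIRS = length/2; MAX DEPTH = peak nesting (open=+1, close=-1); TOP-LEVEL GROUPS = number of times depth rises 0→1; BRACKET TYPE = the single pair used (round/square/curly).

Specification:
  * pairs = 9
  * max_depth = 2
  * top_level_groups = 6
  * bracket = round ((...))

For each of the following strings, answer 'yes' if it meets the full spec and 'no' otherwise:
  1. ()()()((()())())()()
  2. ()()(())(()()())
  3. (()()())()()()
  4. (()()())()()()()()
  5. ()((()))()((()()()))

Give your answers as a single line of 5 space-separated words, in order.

String 1 '()()()((()())())()()': depth seq [1 0 1 0 1 0 1 2 3 2 3 2 1 2 1 0 1 0 1 0]
  -> pairs=10 depth=3 groups=6 -> no
String 2 '()()(())(()()())': depth seq [1 0 1 0 1 2 1 0 1 2 1 2 1 2 1 0]
  -> pairs=8 depth=2 groups=4 -> no
String 3 '(()()())()()()': depth seq [1 2 1 2 1 2 1 0 1 0 1 0 1 0]
  -> pairs=7 depth=2 groups=4 -> no
String 4 '(()()())()()()()()': depth seq [1 2 1 2 1 2 1 0 1 0 1 0 1 0 1 0 1 0]
  -> pairs=9 depth=2 groups=6 -> yes
String 5 '()((()))()((()()()))': depth seq [1 0 1 2 3 2 1 0 1 0 1 2 3 2 3 2 3 2 1 0]
  -> pairs=10 depth=3 groups=4 -> no

Answer: no no no yes no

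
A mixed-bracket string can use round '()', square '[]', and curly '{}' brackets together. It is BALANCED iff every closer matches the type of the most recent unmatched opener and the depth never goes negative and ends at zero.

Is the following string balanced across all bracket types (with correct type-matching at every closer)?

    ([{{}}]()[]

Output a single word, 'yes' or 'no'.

pos 0: push '('; stack = (
pos 1: push '['; stack = ([
pos 2: push '{'; stack = ([{
pos 3: push '{'; stack = ([{{
pos 4: '}' matches '{'; pop; stack = ([{
pos 5: '}' matches '{'; pop; stack = ([
pos 6: ']' matches '['; pop; stack = (
pos 7: push '('; stack = ((
pos 8: ')' matches '('; pop; stack = (
pos 9: push '['; stack = ([
pos 10: ']' matches '['; pop; stack = (
end: stack still non-empty (() → INVALID
Verdict: unclosed openers at end: ( → no

Answer: no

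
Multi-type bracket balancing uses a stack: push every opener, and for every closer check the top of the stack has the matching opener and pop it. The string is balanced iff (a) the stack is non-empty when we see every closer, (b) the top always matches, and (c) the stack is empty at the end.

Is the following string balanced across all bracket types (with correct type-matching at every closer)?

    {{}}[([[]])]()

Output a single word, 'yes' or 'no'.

Answer: yes

Derivation:
pos 0: push '{'; stack = {
pos 1: push '{'; stack = {{
pos 2: '}' matches '{'; pop; stack = {
pos 3: '}' matches '{'; pop; stack = (empty)
pos 4: push '['; stack = [
pos 5: push '('; stack = [(
pos 6: push '['; stack = [([
pos 7: push '['; stack = [([[
pos 8: ']' matches '['; pop; stack = [([
pos 9: ']' matches '['; pop; stack = [(
pos 10: ')' matches '('; pop; stack = [
pos 11: ']' matches '['; pop; stack = (empty)
pos 12: push '('; stack = (
pos 13: ')' matches '('; pop; stack = (empty)
end: stack empty → VALID
Verdict: properly nested → yes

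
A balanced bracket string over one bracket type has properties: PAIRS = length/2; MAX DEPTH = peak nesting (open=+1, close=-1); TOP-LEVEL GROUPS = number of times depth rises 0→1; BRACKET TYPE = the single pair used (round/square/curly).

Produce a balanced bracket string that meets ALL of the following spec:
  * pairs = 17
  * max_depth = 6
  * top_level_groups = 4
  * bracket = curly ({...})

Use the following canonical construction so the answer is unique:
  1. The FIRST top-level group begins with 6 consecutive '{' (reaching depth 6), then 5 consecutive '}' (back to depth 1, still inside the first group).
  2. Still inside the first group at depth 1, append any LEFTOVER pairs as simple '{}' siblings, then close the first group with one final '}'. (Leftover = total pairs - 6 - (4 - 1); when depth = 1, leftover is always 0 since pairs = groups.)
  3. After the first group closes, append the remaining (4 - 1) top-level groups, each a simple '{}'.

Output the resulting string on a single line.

Spec: pairs=17 depth=6 groups=4
Leftover pairs = 17 - 6 - (4-1) = 8
First group: deep chain of depth 6 + 8 sibling pairs
Remaining 3 groups: simple '{}' each

Answer: {{{{{{}}}}}{}{}{}{}{}{}{}{}}{}{}{}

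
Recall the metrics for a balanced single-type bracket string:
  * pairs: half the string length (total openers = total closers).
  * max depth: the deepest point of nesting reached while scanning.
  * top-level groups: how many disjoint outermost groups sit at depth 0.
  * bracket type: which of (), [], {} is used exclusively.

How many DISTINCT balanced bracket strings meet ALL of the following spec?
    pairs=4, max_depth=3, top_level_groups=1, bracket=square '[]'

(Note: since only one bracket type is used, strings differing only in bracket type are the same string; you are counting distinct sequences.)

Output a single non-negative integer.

Spec: pairs=4 depth=3 groups=1
Count(depth <= 3) = 4
Count(depth <= 2) = 1
Count(depth == 3) = 4 - 1 = 3

Answer: 3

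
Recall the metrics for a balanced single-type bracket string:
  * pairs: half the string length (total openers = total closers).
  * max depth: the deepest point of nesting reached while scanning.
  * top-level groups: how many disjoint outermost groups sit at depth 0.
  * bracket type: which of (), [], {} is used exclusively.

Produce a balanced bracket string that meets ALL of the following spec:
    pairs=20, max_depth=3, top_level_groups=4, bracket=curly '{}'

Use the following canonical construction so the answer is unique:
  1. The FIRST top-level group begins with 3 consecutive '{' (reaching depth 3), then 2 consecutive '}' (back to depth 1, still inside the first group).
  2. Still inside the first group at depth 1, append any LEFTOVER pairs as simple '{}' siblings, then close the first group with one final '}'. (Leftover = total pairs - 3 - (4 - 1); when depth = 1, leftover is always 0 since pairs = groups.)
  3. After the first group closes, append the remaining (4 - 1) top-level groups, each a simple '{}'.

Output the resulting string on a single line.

Answer: {{{}}{}{}{}{}{}{}{}{}{}{}{}{}{}{}}{}{}{}

Derivation:
Spec: pairs=20 depth=3 groups=4
Leftover pairs = 20 - 3 - (4-1) = 14
First group: deep chain of depth 3 + 14 sibling pairs
Remaining 3 groups: simple '{}' each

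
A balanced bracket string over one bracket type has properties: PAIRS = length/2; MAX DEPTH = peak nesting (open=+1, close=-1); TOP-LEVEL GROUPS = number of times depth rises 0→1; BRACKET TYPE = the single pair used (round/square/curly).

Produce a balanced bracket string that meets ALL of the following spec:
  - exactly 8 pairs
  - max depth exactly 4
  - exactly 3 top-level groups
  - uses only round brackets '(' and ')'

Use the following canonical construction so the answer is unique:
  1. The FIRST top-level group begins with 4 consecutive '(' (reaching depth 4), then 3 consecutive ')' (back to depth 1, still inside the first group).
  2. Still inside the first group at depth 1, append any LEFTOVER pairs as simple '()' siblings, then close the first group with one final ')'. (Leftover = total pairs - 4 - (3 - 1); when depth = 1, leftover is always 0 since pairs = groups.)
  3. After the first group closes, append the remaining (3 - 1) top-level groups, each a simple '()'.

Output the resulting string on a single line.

Answer: (((()))()())()()

Derivation:
Spec: pairs=8 depth=4 groups=3
Leftover pairs = 8 - 4 - (3-1) = 2
First group: deep chain of depth 4 + 2 sibling pairs
Remaining 2 groups: simple '()' each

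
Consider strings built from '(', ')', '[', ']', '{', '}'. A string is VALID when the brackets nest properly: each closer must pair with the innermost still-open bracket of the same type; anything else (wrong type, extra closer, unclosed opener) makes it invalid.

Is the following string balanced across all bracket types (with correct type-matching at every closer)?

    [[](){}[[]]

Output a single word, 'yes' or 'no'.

pos 0: push '['; stack = [
pos 1: push '['; stack = [[
pos 2: ']' matches '['; pop; stack = [
pos 3: push '('; stack = [(
pos 4: ')' matches '('; pop; stack = [
pos 5: push '{'; stack = [{
pos 6: '}' matches '{'; pop; stack = [
pos 7: push '['; stack = [[
pos 8: push '['; stack = [[[
pos 9: ']' matches '['; pop; stack = [[
pos 10: ']' matches '['; pop; stack = [
end: stack still non-empty ([) → INVALID
Verdict: unclosed openers at end: [ → no

Answer: no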